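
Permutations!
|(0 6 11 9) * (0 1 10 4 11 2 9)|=8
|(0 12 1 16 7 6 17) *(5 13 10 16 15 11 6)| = |(0 12 1 15 11 6 17)(5 13 10 16 7)| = 35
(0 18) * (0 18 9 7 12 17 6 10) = (18)(0 9 7 12 17 6 10) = [9, 1, 2, 3, 4, 5, 10, 12, 8, 7, 0, 11, 17, 13, 14, 15, 16, 6, 18]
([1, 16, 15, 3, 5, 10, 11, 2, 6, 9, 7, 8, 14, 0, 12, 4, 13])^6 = [16, 13, 2, 3, 4, 5, 6, 7, 8, 9, 10, 11, 12, 1, 14, 15, 0]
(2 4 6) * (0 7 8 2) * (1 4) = [7, 4, 1, 3, 6, 5, 0, 8, 2] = (0 7 8 2 1 4 6)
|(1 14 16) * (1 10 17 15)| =|(1 14 16 10 17 15)| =6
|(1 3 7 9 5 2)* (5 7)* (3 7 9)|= 5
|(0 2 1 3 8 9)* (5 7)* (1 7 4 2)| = 20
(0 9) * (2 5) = (0 9)(2 5) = [9, 1, 5, 3, 4, 2, 6, 7, 8, 0]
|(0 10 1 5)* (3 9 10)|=|(0 3 9 10 1 5)|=6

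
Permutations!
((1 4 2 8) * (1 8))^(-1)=(8)(1 2 4)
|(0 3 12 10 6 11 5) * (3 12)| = 6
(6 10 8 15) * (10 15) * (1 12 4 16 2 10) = [0, 12, 10, 3, 16, 5, 15, 7, 1, 9, 8, 11, 4, 13, 14, 6, 2] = (1 12 4 16 2 10 8)(6 15)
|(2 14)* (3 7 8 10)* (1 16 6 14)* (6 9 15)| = |(1 16 9 15 6 14 2)(3 7 8 10)| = 28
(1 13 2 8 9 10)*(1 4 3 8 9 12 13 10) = (1 10 4 3 8 12 13 2 9) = [0, 10, 9, 8, 3, 5, 6, 7, 12, 1, 4, 11, 13, 2]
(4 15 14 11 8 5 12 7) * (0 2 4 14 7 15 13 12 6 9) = (0 2 4 13 12 15 7 14 11 8 5 6 9) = [2, 1, 4, 3, 13, 6, 9, 14, 5, 0, 10, 8, 15, 12, 11, 7]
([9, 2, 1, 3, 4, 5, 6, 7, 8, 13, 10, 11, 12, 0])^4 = [9, 1, 2, 3, 4, 5, 6, 7, 8, 13, 10, 11, 12, 0]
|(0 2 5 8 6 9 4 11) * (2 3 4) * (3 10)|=5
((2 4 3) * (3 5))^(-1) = ((2 4 5 3))^(-1) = (2 3 5 4)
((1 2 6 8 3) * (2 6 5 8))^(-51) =(1 5)(2 3)(6 8)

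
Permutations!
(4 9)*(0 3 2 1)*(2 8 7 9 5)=(0 3 8 7 9 4 5 2 1)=[3, 0, 1, 8, 5, 2, 6, 9, 7, 4]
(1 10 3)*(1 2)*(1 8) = [0, 10, 8, 2, 4, 5, 6, 7, 1, 9, 3] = (1 10 3 2 8)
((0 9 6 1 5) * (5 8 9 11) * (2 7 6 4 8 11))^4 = ((0 2 7 6 1 11 5)(4 8 9))^4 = (0 1 2 11 7 5 6)(4 8 9)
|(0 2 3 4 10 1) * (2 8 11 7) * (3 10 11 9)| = 10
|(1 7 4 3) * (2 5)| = 4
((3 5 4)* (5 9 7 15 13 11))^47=(3 4 5 11 13 15 7 9)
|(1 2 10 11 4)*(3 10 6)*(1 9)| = |(1 2 6 3 10 11 4 9)| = 8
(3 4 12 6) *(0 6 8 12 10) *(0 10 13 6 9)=[9, 1, 2, 4, 13, 5, 3, 7, 12, 0, 10, 11, 8, 6]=(0 9)(3 4 13 6)(8 12)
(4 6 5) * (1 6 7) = [0, 6, 2, 3, 7, 4, 5, 1] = (1 6 5 4 7)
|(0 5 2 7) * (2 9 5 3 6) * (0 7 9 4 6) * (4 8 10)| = 14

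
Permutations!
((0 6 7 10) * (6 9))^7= ((0 9 6 7 10))^7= (0 6 10 9 7)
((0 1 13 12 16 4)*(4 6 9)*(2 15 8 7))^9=(0 1 13 12 16 6 9 4)(2 15 8 7)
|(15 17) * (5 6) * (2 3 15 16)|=10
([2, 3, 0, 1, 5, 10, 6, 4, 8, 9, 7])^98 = [0, 1, 2, 3, 10, 7, 6, 5, 8, 9, 4]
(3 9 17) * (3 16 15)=(3 9 17 16 15)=[0, 1, 2, 9, 4, 5, 6, 7, 8, 17, 10, 11, 12, 13, 14, 3, 15, 16]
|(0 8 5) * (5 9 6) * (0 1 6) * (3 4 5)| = |(0 8 9)(1 6 3 4 5)| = 15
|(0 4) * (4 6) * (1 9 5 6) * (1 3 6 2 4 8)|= |(0 3 6 8 1 9 5 2 4)|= 9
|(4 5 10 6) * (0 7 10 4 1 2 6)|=6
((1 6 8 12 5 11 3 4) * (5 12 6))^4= (12)(1 4 3 11 5)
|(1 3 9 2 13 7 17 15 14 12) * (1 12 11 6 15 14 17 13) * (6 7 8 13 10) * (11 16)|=8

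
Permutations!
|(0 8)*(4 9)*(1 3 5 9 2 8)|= 8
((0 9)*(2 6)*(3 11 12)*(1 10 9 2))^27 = (12)(0 1)(2 10)(6 9)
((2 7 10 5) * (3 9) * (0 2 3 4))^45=((0 2 7 10 5 3 9 4))^45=(0 3 7 4 5 2 9 10)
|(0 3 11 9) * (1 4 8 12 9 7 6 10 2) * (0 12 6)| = 12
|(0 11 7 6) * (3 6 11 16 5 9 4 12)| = 8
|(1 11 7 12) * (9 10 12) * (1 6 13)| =8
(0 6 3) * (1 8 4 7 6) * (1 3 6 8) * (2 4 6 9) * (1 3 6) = (0 6 9 2 4 7 8 1 3) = [6, 3, 4, 0, 7, 5, 9, 8, 1, 2]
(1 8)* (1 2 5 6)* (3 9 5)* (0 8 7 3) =[8, 7, 0, 9, 4, 6, 1, 3, 2, 5] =(0 8 2)(1 7 3 9 5 6)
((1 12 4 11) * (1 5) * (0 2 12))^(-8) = ((0 2 12 4 11 5 1))^(-8) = (0 1 5 11 4 12 2)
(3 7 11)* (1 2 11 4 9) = (1 2 11 3 7 4 9) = [0, 2, 11, 7, 9, 5, 6, 4, 8, 1, 10, 3]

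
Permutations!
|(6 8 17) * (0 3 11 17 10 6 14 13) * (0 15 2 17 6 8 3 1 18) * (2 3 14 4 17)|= 6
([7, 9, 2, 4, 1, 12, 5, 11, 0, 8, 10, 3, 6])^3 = [3, 0, 2, 9, 8, 5, 6, 4, 11, 7, 10, 1, 12]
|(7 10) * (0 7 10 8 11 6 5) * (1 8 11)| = 10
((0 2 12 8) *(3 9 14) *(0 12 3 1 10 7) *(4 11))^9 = ((0 2 3 9 14 1 10 7)(4 11)(8 12))^9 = (0 2 3 9 14 1 10 7)(4 11)(8 12)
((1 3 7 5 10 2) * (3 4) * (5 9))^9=((1 4 3 7 9 5 10 2))^9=(1 4 3 7 9 5 10 2)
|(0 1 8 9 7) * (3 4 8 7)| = |(0 1 7)(3 4 8 9)| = 12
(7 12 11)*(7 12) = [0, 1, 2, 3, 4, 5, 6, 7, 8, 9, 10, 12, 11] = (11 12)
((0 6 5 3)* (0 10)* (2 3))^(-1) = (0 10 3 2 5 6)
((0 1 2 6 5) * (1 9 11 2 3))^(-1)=(0 5 6 2 11 9)(1 3)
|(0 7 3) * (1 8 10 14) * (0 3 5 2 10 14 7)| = 12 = |(1 8 14)(2 10 7 5)|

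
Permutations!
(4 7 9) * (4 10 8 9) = (4 7)(8 9 10) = [0, 1, 2, 3, 7, 5, 6, 4, 9, 10, 8]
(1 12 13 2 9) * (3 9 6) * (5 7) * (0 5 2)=[5, 12, 6, 9, 4, 7, 3, 2, 8, 1, 10, 11, 13, 0]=(0 5 7 2 6 3 9 1 12 13)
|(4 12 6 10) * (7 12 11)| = 6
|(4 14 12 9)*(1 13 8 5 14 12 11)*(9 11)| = |(1 13 8 5 14 9 4 12 11)| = 9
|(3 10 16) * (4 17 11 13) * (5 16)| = 4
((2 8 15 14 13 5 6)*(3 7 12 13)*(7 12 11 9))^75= ((2 8 15 14 3 12 13 5 6)(7 11 9))^75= (2 14 13)(3 5 8)(6 15 12)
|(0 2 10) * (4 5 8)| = |(0 2 10)(4 5 8)| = 3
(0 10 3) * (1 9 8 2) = [10, 9, 1, 0, 4, 5, 6, 7, 2, 8, 3] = (0 10 3)(1 9 8 2)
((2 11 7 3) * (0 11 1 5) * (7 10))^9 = (0 11 10 7 3 2 1 5)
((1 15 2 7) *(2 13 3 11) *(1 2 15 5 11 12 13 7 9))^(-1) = ((1 5 11 15 7 2 9)(3 12 13))^(-1) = (1 9 2 7 15 11 5)(3 13 12)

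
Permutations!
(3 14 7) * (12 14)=(3 12 14 7)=[0, 1, 2, 12, 4, 5, 6, 3, 8, 9, 10, 11, 14, 13, 7]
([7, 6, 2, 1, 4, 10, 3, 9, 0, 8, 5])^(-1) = [8, 3, 2, 6, 4, 10, 1, 0, 9, 7, 5]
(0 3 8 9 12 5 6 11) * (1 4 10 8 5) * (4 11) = (0 3 5 6 4 10 8 9 12 1 11) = [3, 11, 2, 5, 10, 6, 4, 7, 9, 12, 8, 0, 1]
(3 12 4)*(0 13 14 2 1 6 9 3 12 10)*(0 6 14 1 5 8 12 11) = (0 13 1 14 2 5 8 12 4 11)(3 10 6 9) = [13, 14, 5, 10, 11, 8, 9, 7, 12, 3, 6, 0, 4, 1, 2]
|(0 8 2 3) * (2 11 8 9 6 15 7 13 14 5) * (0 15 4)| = 28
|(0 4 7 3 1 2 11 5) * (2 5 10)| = |(0 4 7 3 1 5)(2 11 10)| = 6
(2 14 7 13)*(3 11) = [0, 1, 14, 11, 4, 5, 6, 13, 8, 9, 10, 3, 12, 2, 7] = (2 14 7 13)(3 11)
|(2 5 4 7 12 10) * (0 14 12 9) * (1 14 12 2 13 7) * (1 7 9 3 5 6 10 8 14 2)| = |(0 12 8 14 1 2 6 10 13 9)(3 5 4 7)| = 20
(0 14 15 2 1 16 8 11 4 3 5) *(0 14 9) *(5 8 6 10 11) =(0 9)(1 16 6 10 11 4 3 8 5 14 15 2) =[9, 16, 1, 8, 3, 14, 10, 7, 5, 0, 11, 4, 12, 13, 15, 2, 6]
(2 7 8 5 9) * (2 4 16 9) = [0, 1, 7, 3, 16, 2, 6, 8, 5, 4, 10, 11, 12, 13, 14, 15, 9] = (2 7 8 5)(4 16 9)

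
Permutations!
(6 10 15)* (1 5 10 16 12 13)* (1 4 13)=(1 5 10 15 6 16 12)(4 13)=[0, 5, 2, 3, 13, 10, 16, 7, 8, 9, 15, 11, 1, 4, 14, 6, 12]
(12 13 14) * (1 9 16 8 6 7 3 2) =[0, 9, 1, 2, 4, 5, 7, 3, 6, 16, 10, 11, 13, 14, 12, 15, 8] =(1 9 16 8 6 7 3 2)(12 13 14)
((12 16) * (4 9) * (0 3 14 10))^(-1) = ((0 3 14 10)(4 9)(12 16))^(-1) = (0 10 14 3)(4 9)(12 16)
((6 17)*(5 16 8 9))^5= (5 16 8 9)(6 17)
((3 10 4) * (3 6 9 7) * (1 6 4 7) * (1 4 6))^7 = (3 10 7)(4 6 9)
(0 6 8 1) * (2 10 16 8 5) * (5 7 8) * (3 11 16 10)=(0 6 7 8 1)(2 3 11 16 5)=[6, 0, 3, 11, 4, 2, 7, 8, 1, 9, 10, 16, 12, 13, 14, 15, 5]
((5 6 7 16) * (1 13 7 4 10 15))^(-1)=((1 13 7 16 5 6 4 10 15))^(-1)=(1 15 10 4 6 5 16 7 13)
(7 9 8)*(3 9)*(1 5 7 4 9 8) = (1 5 7 3 8 4 9) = [0, 5, 2, 8, 9, 7, 6, 3, 4, 1]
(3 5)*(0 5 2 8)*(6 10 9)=(0 5 3 2 8)(6 10 9)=[5, 1, 8, 2, 4, 3, 10, 7, 0, 6, 9]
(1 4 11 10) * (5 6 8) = (1 4 11 10)(5 6 8) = [0, 4, 2, 3, 11, 6, 8, 7, 5, 9, 1, 10]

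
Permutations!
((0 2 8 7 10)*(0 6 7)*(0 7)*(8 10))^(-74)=(0 10)(2 6)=((0 2 10 6)(7 8))^(-74)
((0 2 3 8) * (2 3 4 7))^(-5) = ((0 3 8)(2 4 7))^(-5) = (0 3 8)(2 4 7)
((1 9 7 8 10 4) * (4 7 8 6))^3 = (1 10 4 8 6 9 7)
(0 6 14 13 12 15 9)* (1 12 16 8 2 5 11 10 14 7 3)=(0 6 7 3 1 12 15 9)(2 5 11 10 14 13 16 8)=[6, 12, 5, 1, 4, 11, 7, 3, 2, 0, 14, 10, 15, 16, 13, 9, 8]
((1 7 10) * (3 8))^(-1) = ((1 7 10)(3 8))^(-1) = (1 10 7)(3 8)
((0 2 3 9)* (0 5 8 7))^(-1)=(0 7 8 5 9 3 2)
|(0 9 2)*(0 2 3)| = 3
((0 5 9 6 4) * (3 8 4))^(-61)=((0 5 9 6 3 8 4))^(-61)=(0 9 3 4 5 6 8)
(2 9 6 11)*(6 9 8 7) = (2 8 7 6 11) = [0, 1, 8, 3, 4, 5, 11, 6, 7, 9, 10, 2]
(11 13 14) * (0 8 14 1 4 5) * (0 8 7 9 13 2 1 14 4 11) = (0 7 9 13 14)(1 11 2)(4 5 8) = [7, 11, 1, 3, 5, 8, 6, 9, 4, 13, 10, 2, 12, 14, 0]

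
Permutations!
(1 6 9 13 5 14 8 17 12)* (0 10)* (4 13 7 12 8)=(0 10)(1 6 9 7 12)(4 13 5 14)(8 17)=[10, 6, 2, 3, 13, 14, 9, 12, 17, 7, 0, 11, 1, 5, 4, 15, 16, 8]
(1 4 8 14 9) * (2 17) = [0, 4, 17, 3, 8, 5, 6, 7, 14, 1, 10, 11, 12, 13, 9, 15, 16, 2] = (1 4 8 14 9)(2 17)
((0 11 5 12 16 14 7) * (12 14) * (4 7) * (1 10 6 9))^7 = ((0 11 5 14 4 7)(1 10 6 9)(12 16))^7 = (0 11 5 14 4 7)(1 9 6 10)(12 16)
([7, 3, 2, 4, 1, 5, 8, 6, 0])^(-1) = [8, 4, 2, 1, 3, 5, 7, 0, 6]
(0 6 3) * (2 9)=(0 6 3)(2 9)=[6, 1, 9, 0, 4, 5, 3, 7, 8, 2]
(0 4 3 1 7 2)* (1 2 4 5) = (0 5 1 7 4 3 2) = [5, 7, 0, 2, 3, 1, 6, 4]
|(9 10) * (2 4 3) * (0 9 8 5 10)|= 6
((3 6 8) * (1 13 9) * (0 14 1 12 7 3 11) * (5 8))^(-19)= (0 12 8 13 6 14 7 11 9 5 1 3)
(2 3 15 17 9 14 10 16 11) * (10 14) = (2 3 15 17 9 10 16 11) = [0, 1, 3, 15, 4, 5, 6, 7, 8, 10, 16, 2, 12, 13, 14, 17, 11, 9]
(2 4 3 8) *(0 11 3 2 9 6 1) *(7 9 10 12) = [11, 0, 4, 8, 2, 5, 1, 9, 10, 6, 12, 3, 7] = (0 11 3 8 10 12 7 9 6 1)(2 4)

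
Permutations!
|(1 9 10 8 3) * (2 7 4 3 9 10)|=|(1 10 8 9 2 7 4 3)|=8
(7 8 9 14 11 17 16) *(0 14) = (0 14 11 17 16 7 8 9) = [14, 1, 2, 3, 4, 5, 6, 8, 9, 0, 10, 17, 12, 13, 11, 15, 7, 16]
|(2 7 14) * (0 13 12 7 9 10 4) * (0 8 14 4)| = 10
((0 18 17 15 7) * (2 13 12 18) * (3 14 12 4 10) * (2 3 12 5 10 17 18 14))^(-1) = (18)(0 7 15 17 4 13 2 3)(5 14 12 10) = ((18)(0 3 2 13 4 17 15 7)(5 10 12 14))^(-1)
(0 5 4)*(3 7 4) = (0 5 3 7 4) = [5, 1, 2, 7, 0, 3, 6, 4]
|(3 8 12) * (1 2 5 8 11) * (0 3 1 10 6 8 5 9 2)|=|(0 3 11 10 6 8 12 1)(2 9)|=8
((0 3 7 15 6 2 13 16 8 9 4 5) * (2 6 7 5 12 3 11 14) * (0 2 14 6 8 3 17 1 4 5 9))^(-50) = (0 6)(1 12)(2 9 16)(3 13 5)(4 17)(8 11)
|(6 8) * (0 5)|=2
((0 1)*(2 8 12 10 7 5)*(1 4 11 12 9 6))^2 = (0 11 10 5 8 6)(1 4 12 7 2 9)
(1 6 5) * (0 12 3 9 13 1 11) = (0 12 3 9 13 1 6 5 11) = [12, 6, 2, 9, 4, 11, 5, 7, 8, 13, 10, 0, 3, 1]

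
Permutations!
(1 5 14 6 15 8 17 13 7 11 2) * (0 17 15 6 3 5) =(0 17 13 7 11 2 1)(3 5 14)(8 15) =[17, 0, 1, 5, 4, 14, 6, 11, 15, 9, 10, 2, 12, 7, 3, 8, 16, 13]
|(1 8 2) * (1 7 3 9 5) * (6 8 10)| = 9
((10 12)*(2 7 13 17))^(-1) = ((2 7 13 17)(10 12))^(-1) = (2 17 13 7)(10 12)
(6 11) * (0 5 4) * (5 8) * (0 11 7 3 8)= (3 8 5 4 11 6 7)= [0, 1, 2, 8, 11, 4, 7, 3, 5, 9, 10, 6]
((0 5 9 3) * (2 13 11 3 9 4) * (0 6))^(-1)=(0 6 3 11 13 2 4 5)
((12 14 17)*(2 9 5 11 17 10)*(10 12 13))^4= (2 17 9 13 5 10 11)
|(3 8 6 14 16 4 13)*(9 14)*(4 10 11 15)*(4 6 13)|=21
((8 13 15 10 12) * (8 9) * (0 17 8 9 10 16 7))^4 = (0 15 17 16 8 7 13) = ((0 17 8 13 15 16 7)(10 12))^4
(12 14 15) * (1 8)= (1 8)(12 14 15)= [0, 8, 2, 3, 4, 5, 6, 7, 1, 9, 10, 11, 14, 13, 15, 12]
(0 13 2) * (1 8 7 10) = [13, 8, 0, 3, 4, 5, 6, 10, 7, 9, 1, 11, 12, 2] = (0 13 2)(1 8 7 10)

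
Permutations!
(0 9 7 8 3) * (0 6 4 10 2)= [9, 1, 0, 6, 10, 5, 4, 8, 3, 7, 2]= (0 9 7 8 3 6 4 10 2)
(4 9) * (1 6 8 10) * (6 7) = [0, 7, 2, 3, 9, 5, 8, 6, 10, 4, 1] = (1 7 6 8 10)(4 9)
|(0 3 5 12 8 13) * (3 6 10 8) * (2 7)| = 30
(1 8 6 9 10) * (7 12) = (1 8 6 9 10)(7 12) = [0, 8, 2, 3, 4, 5, 9, 12, 6, 10, 1, 11, 7]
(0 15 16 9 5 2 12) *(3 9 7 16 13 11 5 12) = (0 15 13 11 5 2 3 9 12)(7 16) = [15, 1, 3, 9, 4, 2, 6, 16, 8, 12, 10, 5, 0, 11, 14, 13, 7]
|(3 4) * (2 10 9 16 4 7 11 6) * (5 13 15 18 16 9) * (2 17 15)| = 36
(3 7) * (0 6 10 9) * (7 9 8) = [6, 1, 2, 9, 4, 5, 10, 3, 7, 0, 8] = (0 6 10 8 7 3 9)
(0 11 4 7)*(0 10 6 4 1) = (0 11 1)(4 7 10 6) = [11, 0, 2, 3, 7, 5, 4, 10, 8, 9, 6, 1]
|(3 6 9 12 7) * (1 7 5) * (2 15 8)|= 21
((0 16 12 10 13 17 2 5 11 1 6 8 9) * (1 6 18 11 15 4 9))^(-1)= (0 9 4 15 5 2 17 13 10 12 16)(1 8 6 11 18)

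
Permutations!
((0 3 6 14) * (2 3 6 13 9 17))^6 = ((0 6 14)(2 3 13 9 17))^6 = (2 3 13 9 17)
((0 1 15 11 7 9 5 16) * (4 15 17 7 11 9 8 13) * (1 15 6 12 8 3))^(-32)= (17)(0 5 15 16 9)(4 8 6 13 12)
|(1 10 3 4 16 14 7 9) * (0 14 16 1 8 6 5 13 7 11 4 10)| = |(16)(0 14 11 4 1)(3 10)(5 13 7 9 8 6)| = 30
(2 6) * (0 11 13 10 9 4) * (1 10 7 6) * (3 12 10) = (0 11 13 7 6 2 1 3 12 10 9 4) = [11, 3, 1, 12, 0, 5, 2, 6, 8, 4, 9, 13, 10, 7]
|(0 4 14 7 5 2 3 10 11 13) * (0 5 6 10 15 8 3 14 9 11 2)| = |(0 4 9 11 13 5)(2 14 7 6 10)(3 15 8)| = 30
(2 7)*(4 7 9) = (2 9 4 7) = [0, 1, 9, 3, 7, 5, 6, 2, 8, 4]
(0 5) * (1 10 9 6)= [5, 10, 2, 3, 4, 0, 1, 7, 8, 6, 9]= (0 5)(1 10 9 6)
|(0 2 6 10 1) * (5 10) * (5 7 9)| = |(0 2 6 7 9 5 10 1)| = 8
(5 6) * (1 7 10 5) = (1 7 10 5 6) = [0, 7, 2, 3, 4, 6, 1, 10, 8, 9, 5]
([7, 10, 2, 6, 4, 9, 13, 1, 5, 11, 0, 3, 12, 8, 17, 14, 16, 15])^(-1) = (0 10 1 7)(3 11 9 5 8 13 6)(14 15 17)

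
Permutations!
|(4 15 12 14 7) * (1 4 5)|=|(1 4 15 12 14 7 5)|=7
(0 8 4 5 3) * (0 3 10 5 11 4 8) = [0, 1, 2, 3, 11, 10, 6, 7, 8, 9, 5, 4] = (4 11)(5 10)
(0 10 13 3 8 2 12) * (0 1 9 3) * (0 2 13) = [10, 9, 12, 8, 4, 5, 6, 7, 13, 3, 0, 11, 1, 2] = (0 10)(1 9 3 8 13 2 12)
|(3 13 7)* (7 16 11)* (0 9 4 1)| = |(0 9 4 1)(3 13 16 11 7)| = 20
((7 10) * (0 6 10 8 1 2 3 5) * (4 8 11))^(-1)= ((0 6 10 7 11 4 8 1 2 3 5))^(-1)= (0 5 3 2 1 8 4 11 7 10 6)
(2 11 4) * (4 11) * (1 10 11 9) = [0, 10, 4, 3, 2, 5, 6, 7, 8, 1, 11, 9] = (1 10 11 9)(2 4)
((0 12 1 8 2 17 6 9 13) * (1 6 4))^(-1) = (0 13 9 6 12)(1 4 17 2 8)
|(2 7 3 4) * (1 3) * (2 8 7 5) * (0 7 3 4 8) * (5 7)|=6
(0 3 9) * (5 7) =(0 3 9)(5 7) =[3, 1, 2, 9, 4, 7, 6, 5, 8, 0]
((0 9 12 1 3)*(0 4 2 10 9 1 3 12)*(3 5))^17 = ((0 1 12 5 3 4 2 10 9))^17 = (0 9 10 2 4 3 5 12 1)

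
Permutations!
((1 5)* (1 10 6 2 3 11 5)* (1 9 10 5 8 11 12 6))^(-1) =(1 10 9)(2 6 12 3)(8 11)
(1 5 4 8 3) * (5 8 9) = (1 8 3)(4 9 5) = [0, 8, 2, 1, 9, 4, 6, 7, 3, 5]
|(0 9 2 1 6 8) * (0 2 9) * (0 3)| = |(9)(0 3)(1 6 8 2)| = 4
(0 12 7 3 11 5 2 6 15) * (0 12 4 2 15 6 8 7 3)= [4, 1, 8, 11, 2, 15, 6, 0, 7, 9, 10, 5, 3, 13, 14, 12]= (0 4 2 8 7)(3 11 5 15 12)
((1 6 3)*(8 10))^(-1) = (1 3 6)(8 10)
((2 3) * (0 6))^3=(0 6)(2 3)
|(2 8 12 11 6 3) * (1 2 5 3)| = 6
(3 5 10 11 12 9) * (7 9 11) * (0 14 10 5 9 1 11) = (0 14 10 7 1 11 12)(3 9) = [14, 11, 2, 9, 4, 5, 6, 1, 8, 3, 7, 12, 0, 13, 10]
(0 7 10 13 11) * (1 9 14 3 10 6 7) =(0 1 9 14 3 10 13 11)(6 7) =[1, 9, 2, 10, 4, 5, 7, 6, 8, 14, 13, 0, 12, 11, 3]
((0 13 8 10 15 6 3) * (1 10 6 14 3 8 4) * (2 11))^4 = ((0 13 4 1 10 15 14 3)(2 11)(6 8))^4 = (0 10)(1 3)(4 14)(13 15)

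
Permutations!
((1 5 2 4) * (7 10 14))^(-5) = ((1 5 2 4)(7 10 14))^(-5) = (1 4 2 5)(7 10 14)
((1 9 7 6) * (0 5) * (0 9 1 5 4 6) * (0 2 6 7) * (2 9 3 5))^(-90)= ((0 4 7 9)(2 6)(3 5))^(-90)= (0 7)(4 9)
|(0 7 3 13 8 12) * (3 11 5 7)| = |(0 3 13 8 12)(5 7 11)| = 15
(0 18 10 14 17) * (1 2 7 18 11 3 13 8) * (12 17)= (0 11 3 13 8 1 2 7 18 10 14 12 17)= [11, 2, 7, 13, 4, 5, 6, 18, 1, 9, 14, 3, 17, 8, 12, 15, 16, 0, 10]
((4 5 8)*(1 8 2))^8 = ((1 8 4 5 2))^8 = (1 5 8 2 4)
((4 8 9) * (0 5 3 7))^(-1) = (0 7 3 5)(4 9 8)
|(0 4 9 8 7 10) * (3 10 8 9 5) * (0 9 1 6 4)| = |(1 6 4 5 3 10 9)(7 8)| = 14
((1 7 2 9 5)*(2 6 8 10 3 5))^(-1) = (1 5 3 10 8 6 7)(2 9)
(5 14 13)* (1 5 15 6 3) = (1 5 14 13 15 6 3) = [0, 5, 2, 1, 4, 14, 3, 7, 8, 9, 10, 11, 12, 15, 13, 6]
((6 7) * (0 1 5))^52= ((0 1 5)(6 7))^52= (7)(0 1 5)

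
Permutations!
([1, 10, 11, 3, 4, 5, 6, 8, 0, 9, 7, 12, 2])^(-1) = (0 8 7 10 1)(2 12 11)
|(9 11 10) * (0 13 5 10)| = 6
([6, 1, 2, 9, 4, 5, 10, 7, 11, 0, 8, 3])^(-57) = (0 9 3 11 8 10 6)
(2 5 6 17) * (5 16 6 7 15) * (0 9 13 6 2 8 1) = (0 9 13 6 17 8 1)(2 16)(5 7 15) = [9, 0, 16, 3, 4, 7, 17, 15, 1, 13, 10, 11, 12, 6, 14, 5, 2, 8]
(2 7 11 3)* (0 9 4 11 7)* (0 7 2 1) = (0 9 4 11 3 1)(2 7) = [9, 0, 7, 1, 11, 5, 6, 2, 8, 4, 10, 3]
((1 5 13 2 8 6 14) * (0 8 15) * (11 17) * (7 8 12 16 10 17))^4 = (0 17 6 13 12 11 14 2 16 7 1 15 10 8 5)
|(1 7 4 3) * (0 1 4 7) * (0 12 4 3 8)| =5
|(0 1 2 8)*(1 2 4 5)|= |(0 2 8)(1 4 5)|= 3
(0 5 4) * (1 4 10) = (0 5 10 1 4) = [5, 4, 2, 3, 0, 10, 6, 7, 8, 9, 1]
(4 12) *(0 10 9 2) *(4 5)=[10, 1, 0, 3, 12, 4, 6, 7, 8, 2, 9, 11, 5]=(0 10 9 2)(4 12 5)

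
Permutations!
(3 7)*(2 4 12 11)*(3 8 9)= (2 4 12 11)(3 7 8 9)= [0, 1, 4, 7, 12, 5, 6, 8, 9, 3, 10, 2, 11]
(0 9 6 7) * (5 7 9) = (0 5 7)(6 9) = [5, 1, 2, 3, 4, 7, 9, 0, 8, 6]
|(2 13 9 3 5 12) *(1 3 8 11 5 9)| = 9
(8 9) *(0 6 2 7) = (0 6 2 7)(8 9) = [6, 1, 7, 3, 4, 5, 2, 0, 9, 8]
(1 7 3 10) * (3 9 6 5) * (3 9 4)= [0, 7, 2, 10, 3, 9, 5, 4, 8, 6, 1]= (1 7 4 3 10)(5 9 6)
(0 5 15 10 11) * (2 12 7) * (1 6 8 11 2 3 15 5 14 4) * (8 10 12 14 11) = [11, 6, 14, 15, 1, 5, 10, 3, 8, 9, 2, 0, 7, 13, 4, 12] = (0 11)(1 6 10 2 14 4)(3 15 12 7)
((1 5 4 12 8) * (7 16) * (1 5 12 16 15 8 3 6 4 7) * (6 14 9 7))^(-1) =((1 12 3 14 9 7 15 8 5 6 4 16))^(-1) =(1 16 4 6 5 8 15 7 9 14 3 12)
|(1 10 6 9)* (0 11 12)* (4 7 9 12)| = 9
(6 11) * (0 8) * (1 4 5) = [8, 4, 2, 3, 5, 1, 11, 7, 0, 9, 10, 6] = (0 8)(1 4 5)(6 11)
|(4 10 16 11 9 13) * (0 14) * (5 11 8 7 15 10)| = 10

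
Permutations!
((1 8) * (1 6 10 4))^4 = (1 4 10 6 8)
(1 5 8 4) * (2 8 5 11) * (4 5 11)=(1 4)(2 8 5 11)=[0, 4, 8, 3, 1, 11, 6, 7, 5, 9, 10, 2]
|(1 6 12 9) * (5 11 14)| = |(1 6 12 9)(5 11 14)| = 12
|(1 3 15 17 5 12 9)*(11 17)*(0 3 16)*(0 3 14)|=18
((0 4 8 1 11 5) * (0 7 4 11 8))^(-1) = (0 4 7 5 11)(1 8)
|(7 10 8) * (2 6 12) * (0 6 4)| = 15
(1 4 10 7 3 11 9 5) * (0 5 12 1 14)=[5, 4, 2, 11, 10, 14, 6, 3, 8, 12, 7, 9, 1, 13, 0]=(0 5 14)(1 4 10 7 3 11 9 12)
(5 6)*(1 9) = (1 9)(5 6) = [0, 9, 2, 3, 4, 6, 5, 7, 8, 1]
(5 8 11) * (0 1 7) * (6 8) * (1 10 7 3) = (0 10 7)(1 3)(5 6 8 11) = [10, 3, 2, 1, 4, 6, 8, 0, 11, 9, 7, 5]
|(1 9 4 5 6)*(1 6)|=|(1 9 4 5)|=4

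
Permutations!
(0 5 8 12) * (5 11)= (0 11 5 8 12)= [11, 1, 2, 3, 4, 8, 6, 7, 12, 9, 10, 5, 0]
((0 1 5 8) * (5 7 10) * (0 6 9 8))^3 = ((0 1 7 10 5)(6 9 8))^3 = (0 10 1 5 7)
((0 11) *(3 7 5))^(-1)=(0 11)(3 5 7)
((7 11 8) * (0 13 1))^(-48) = ((0 13 1)(7 11 8))^(-48) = (13)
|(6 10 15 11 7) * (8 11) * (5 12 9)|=|(5 12 9)(6 10 15 8 11 7)|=6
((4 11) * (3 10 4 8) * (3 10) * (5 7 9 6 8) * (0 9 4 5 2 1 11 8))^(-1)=(0 6 9)(1 2 11)(4 7 5 10 8)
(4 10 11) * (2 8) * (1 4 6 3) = (1 4 10 11 6 3)(2 8) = [0, 4, 8, 1, 10, 5, 3, 7, 2, 9, 11, 6]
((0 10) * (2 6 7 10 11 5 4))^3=(0 4 7 11 2 10 5 6)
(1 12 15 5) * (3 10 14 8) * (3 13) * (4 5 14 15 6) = (1 12 6 4 5)(3 10 15 14 8 13) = [0, 12, 2, 10, 5, 1, 4, 7, 13, 9, 15, 11, 6, 3, 8, 14]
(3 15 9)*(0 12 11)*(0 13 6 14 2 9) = [12, 1, 9, 15, 4, 5, 14, 7, 8, 3, 10, 13, 11, 6, 2, 0] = (0 12 11 13 6 14 2 9 3 15)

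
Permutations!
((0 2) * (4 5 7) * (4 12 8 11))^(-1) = (0 2)(4 11 8 12 7 5)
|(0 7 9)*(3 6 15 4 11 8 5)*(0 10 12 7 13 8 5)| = |(0 13 8)(3 6 15 4 11 5)(7 9 10 12)| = 12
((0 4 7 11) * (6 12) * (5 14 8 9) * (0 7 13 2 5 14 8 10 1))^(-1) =(0 1 10 14 9 8 5 2 13 4)(6 12)(7 11)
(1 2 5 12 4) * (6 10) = (1 2 5 12 4)(6 10) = [0, 2, 5, 3, 1, 12, 10, 7, 8, 9, 6, 11, 4]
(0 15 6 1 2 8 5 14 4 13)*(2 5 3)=(0 15 6 1 5 14 4 13)(2 8 3)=[15, 5, 8, 2, 13, 14, 1, 7, 3, 9, 10, 11, 12, 0, 4, 6]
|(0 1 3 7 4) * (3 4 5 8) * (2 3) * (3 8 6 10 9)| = |(0 1 4)(2 8)(3 7 5 6 10 9)| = 6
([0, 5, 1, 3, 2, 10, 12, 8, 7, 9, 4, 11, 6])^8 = (12)(1 4 5 2 10)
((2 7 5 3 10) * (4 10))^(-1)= ((2 7 5 3 4 10))^(-1)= (2 10 4 3 5 7)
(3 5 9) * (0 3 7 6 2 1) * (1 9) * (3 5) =(0 5 1)(2 9 7 6) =[5, 0, 9, 3, 4, 1, 2, 6, 8, 7]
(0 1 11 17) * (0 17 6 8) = [1, 11, 2, 3, 4, 5, 8, 7, 0, 9, 10, 6, 12, 13, 14, 15, 16, 17] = (17)(0 1 11 6 8)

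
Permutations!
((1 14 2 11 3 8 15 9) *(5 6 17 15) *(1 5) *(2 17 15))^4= ((1 14 17 2 11 3 8)(5 6 15 9))^4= (1 11 14 3 17 8 2)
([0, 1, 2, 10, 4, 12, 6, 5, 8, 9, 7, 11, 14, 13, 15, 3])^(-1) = [0, 1, 2, 15, 4, 7, 6, 10, 8, 9, 3, 11, 5, 13, 12, 14]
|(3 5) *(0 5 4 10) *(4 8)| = 6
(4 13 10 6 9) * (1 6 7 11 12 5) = (1 6 9 4 13 10 7 11 12 5) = [0, 6, 2, 3, 13, 1, 9, 11, 8, 4, 7, 12, 5, 10]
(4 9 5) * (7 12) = (4 9 5)(7 12) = [0, 1, 2, 3, 9, 4, 6, 12, 8, 5, 10, 11, 7]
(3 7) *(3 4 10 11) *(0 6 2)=[6, 1, 0, 7, 10, 5, 2, 4, 8, 9, 11, 3]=(0 6 2)(3 7 4 10 11)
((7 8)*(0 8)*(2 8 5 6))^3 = (0 2)(5 8)(6 7)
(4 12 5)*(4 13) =(4 12 5 13) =[0, 1, 2, 3, 12, 13, 6, 7, 8, 9, 10, 11, 5, 4]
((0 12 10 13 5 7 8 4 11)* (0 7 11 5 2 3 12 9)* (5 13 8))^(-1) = (0 9)(2 13 4 8 10 12 3)(5 7 11)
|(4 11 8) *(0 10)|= |(0 10)(4 11 8)|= 6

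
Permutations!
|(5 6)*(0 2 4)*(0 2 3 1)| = 6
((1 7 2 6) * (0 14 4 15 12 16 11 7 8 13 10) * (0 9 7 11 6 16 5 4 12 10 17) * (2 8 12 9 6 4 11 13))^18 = ((0 14 9 7 8 2 16 4 15 10 6 1 12 5 11 13 17))^18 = (0 14 9 7 8 2 16 4 15 10 6 1 12 5 11 13 17)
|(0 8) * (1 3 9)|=|(0 8)(1 3 9)|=6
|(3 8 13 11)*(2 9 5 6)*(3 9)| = |(2 3 8 13 11 9 5 6)| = 8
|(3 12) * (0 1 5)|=|(0 1 5)(3 12)|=6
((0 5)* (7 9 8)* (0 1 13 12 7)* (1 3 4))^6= (0 12 3 9 1)(4 8 13 5 7)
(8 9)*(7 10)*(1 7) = (1 7 10)(8 9) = [0, 7, 2, 3, 4, 5, 6, 10, 9, 8, 1]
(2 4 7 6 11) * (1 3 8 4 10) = [0, 3, 10, 8, 7, 5, 11, 6, 4, 9, 1, 2] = (1 3 8 4 7 6 11 2 10)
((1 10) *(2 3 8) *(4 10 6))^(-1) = ((1 6 4 10)(2 3 8))^(-1) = (1 10 4 6)(2 8 3)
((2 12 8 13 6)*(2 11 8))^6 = ((2 12)(6 11 8 13))^6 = (6 8)(11 13)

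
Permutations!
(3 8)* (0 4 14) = [4, 1, 2, 8, 14, 5, 6, 7, 3, 9, 10, 11, 12, 13, 0] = (0 4 14)(3 8)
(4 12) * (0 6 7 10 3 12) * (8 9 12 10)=(0 6 7 8 9 12 4)(3 10)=[6, 1, 2, 10, 0, 5, 7, 8, 9, 12, 3, 11, 4]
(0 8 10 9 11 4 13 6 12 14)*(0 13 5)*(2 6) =(0 8 10 9 11 4 5)(2 6 12 14 13) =[8, 1, 6, 3, 5, 0, 12, 7, 10, 11, 9, 4, 14, 2, 13]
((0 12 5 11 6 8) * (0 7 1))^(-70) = (0 5 6 7)(1 12 11 8)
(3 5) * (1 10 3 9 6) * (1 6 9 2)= (1 10 3 5 2)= [0, 10, 1, 5, 4, 2, 6, 7, 8, 9, 3]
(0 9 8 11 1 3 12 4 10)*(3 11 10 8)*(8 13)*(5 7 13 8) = (0 9 3 12 4 8 10)(1 11)(5 7 13) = [9, 11, 2, 12, 8, 7, 6, 13, 10, 3, 0, 1, 4, 5]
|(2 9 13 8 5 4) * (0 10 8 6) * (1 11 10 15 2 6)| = |(0 15 2 9 13 1 11 10 8 5 4 6)| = 12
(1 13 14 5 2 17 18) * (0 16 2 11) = [16, 13, 17, 3, 4, 11, 6, 7, 8, 9, 10, 0, 12, 14, 5, 15, 2, 18, 1] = (0 16 2 17 18 1 13 14 5 11)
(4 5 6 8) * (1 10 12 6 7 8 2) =[0, 10, 1, 3, 5, 7, 2, 8, 4, 9, 12, 11, 6] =(1 10 12 6 2)(4 5 7 8)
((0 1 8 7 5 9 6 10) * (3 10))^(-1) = (0 10 3 6 9 5 7 8 1) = ((0 1 8 7 5 9 6 3 10))^(-1)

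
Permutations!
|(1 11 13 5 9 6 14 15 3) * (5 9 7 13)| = |(1 11 5 7 13 9 6 14 15 3)| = 10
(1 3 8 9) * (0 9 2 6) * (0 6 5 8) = (0 9 1 3)(2 5 8) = [9, 3, 5, 0, 4, 8, 6, 7, 2, 1]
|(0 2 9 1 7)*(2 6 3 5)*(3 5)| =7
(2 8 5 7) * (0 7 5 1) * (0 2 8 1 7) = (1 2)(7 8) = [0, 2, 1, 3, 4, 5, 6, 8, 7]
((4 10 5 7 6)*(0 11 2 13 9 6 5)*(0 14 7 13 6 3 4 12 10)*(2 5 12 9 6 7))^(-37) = ((0 11 5 13 6 9 3 4)(2 7 12 10 14))^(-37) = (0 13 3 11 6 4 5 9)(2 10 7 14 12)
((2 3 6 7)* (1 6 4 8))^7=((1 6 7 2 3 4 8))^7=(8)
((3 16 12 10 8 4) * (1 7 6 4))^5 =((1 7 6 4 3 16 12 10 8))^5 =(1 16 7 12 6 10 4 8 3)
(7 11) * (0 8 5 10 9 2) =(0 8 5 10 9 2)(7 11) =[8, 1, 0, 3, 4, 10, 6, 11, 5, 2, 9, 7]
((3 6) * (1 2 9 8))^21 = ((1 2 9 8)(3 6))^21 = (1 2 9 8)(3 6)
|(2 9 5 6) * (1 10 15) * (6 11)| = |(1 10 15)(2 9 5 11 6)| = 15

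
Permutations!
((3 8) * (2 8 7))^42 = ((2 8 3 7))^42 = (2 3)(7 8)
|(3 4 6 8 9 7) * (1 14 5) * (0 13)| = 6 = |(0 13)(1 14 5)(3 4 6 8 9 7)|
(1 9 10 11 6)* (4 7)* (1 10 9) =(4 7)(6 10 11) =[0, 1, 2, 3, 7, 5, 10, 4, 8, 9, 11, 6]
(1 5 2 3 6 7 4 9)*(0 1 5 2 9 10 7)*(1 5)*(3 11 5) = (0 3 6)(1 2 11 5 9)(4 10 7) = [3, 2, 11, 6, 10, 9, 0, 4, 8, 1, 7, 5]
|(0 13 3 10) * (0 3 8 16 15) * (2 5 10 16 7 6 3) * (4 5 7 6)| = |(0 13 8 6 3 16 15)(2 7 4 5 10)| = 35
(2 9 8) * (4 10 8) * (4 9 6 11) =[0, 1, 6, 3, 10, 5, 11, 7, 2, 9, 8, 4] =(2 6 11 4 10 8)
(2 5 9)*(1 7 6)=(1 7 6)(2 5 9)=[0, 7, 5, 3, 4, 9, 1, 6, 8, 2]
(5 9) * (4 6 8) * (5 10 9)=[0, 1, 2, 3, 6, 5, 8, 7, 4, 10, 9]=(4 6 8)(9 10)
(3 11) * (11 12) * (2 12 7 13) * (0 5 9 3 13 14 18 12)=[5, 1, 0, 7, 4, 9, 6, 14, 8, 3, 10, 13, 11, 2, 18, 15, 16, 17, 12]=(0 5 9 3 7 14 18 12 11 13 2)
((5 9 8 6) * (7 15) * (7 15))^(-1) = ((15)(5 9 8 6))^(-1) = (15)(5 6 8 9)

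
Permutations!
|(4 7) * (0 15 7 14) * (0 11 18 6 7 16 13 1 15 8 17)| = 12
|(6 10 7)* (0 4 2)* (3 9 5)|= 3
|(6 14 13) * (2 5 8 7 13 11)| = |(2 5 8 7 13 6 14 11)| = 8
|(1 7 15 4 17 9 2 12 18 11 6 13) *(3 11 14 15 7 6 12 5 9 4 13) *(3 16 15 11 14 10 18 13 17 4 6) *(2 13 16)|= 26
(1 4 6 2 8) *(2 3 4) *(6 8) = (1 2 6 3 4 8) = [0, 2, 6, 4, 8, 5, 3, 7, 1]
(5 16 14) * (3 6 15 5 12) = (3 6 15 5 16 14 12) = [0, 1, 2, 6, 4, 16, 15, 7, 8, 9, 10, 11, 3, 13, 12, 5, 14]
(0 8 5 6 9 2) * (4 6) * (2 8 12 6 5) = [12, 1, 0, 3, 5, 4, 9, 7, 2, 8, 10, 11, 6] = (0 12 6 9 8 2)(4 5)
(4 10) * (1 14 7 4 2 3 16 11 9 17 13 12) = [0, 14, 3, 16, 10, 5, 6, 4, 8, 17, 2, 9, 1, 12, 7, 15, 11, 13] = (1 14 7 4 10 2 3 16 11 9 17 13 12)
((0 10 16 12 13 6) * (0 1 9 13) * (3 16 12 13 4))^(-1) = (0 12 10)(1 6 13 16 3 4 9)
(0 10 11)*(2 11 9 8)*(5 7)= (0 10 9 8 2 11)(5 7)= [10, 1, 11, 3, 4, 7, 6, 5, 2, 8, 9, 0]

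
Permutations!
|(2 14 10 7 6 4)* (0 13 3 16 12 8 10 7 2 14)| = |(0 13 3 16 12 8 10 2)(4 14 7 6)| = 8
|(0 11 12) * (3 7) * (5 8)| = 6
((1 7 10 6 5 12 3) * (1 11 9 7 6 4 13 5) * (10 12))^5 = ((1 6)(3 11 9 7 12)(4 13 5 10))^5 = (1 6)(4 13 5 10)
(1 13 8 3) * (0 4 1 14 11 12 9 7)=(0 4 1 13 8 3 14 11 12 9 7)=[4, 13, 2, 14, 1, 5, 6, 0, 3, 7, 10, 12, 9, 8, 11]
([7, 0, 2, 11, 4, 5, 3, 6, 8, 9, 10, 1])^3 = [3, 6, 2, 0, 4, 5, 1, 11, 8, 9, 10, 7]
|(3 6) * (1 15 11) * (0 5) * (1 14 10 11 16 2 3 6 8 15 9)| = 30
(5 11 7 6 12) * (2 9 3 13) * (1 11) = (1 11 7 6 12 5)(2 9 3 13) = [0, 11, 9, 13, 4, 1, 12, 6, 8, 3, 10, 7, 5, 2]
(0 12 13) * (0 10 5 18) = [12, 1, 2, 3, 4, 18, 6, 7, 8, 9, 5, 11, 13, 10, 14, 15, 16, 17, 0] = (0 12 13 10 5 18)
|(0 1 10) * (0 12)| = |(0 1 10 12)| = 4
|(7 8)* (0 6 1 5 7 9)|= |(0 6 1 5 7 8 9)|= 7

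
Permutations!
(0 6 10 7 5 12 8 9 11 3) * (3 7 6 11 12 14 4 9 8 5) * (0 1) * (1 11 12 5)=(0 12 1)(3 11 7)(4 9 5 14)(6 10)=[12, 0, 2, 11, 9, 14, 10, 3, 8, 5, 6, 7, 1, 13, 4]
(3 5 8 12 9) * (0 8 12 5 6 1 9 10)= (0 8 5 12 10)(1 9 3 6)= [8, 9, 2, 6, 4, 12, 1, 7, 5, 3, 0, 11, 10]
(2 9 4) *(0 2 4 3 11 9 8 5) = (0 2 8 5)(3 11 9) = [2, 1, 8, 11, 4, 0, 6, 7, 5, 3, 10, 9]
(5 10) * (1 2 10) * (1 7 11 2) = [0, 1, 10, 3, 4, 7, 6, 11, 8, 9, 5, 2] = (2 10 5 7 11)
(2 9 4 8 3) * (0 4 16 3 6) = (0 4 8 6)(2 9 16 3) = [4, 1, 9, 2, 8, 5, 0, 7, 6, 16, 10, 11, 12, 13, 14, 15, 3]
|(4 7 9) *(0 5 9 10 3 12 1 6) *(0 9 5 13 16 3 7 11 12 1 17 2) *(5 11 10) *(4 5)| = |(0 13 16 3 1 6 9 5 11 12 17 2)(4 10 7)| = 12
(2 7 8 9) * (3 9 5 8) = (2 7 3 9)(5 8) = [0, 1, 7, 9, 4, 8, 6, 3, 5, 2]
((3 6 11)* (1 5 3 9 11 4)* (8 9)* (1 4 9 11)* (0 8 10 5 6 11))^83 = (0 8)(1 9 6)(3 5 10 11)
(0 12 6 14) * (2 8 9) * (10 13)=(0 12 6 14)(2 8 9)(10 13)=[12, 1, 8, 3, 4, 5, 14, 7, 9, 2, 13, 11, 6, 10, 0]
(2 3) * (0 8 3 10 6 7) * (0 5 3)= [8, 1, 10, 2, 4, 3, 7, 5, 0, 9, 6]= (0 8)(2 10 6 7 5 3)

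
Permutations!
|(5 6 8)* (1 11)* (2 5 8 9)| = |(1 11)(2 5 6 9)| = 4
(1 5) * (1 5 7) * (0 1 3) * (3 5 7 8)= [1, 8, 2, 0, 4, 7, 6, 5, 3]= (0 1 8 3)(5 7)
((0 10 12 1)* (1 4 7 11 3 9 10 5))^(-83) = (0 5 1)(3 9 10 12 4 7 11)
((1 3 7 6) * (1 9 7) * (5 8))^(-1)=(1 3)(5 8)(6 7 9)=((1 3)(5 8)(6 9 7))^(-1)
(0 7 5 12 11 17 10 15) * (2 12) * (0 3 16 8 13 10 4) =(0 7 5 2 12 11 17 4)(3 16 8 13 10 15) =[7, 1, 12, 16, 0, 2, 6, 5, 13, 9, 15, 17, 11, 10, 14, 3, 8, 4]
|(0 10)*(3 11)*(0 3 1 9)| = 6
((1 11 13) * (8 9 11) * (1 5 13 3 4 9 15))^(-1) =((1 8 15)(3 4 9 11)(5 13))^(-1) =(1 15 8)(3 11 9 4)(5 13)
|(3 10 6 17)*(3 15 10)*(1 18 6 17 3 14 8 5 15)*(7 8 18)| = 28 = |(1 7 8 5 15 10 17)(3 14 18 6)|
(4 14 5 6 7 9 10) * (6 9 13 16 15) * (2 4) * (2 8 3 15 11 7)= (2 4 14 5 9 10 8 3 15 6)(7 13 16 11)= [0, 1, 4, 15, 14, 9, 2, 13, 3, 10, 8, 7, 12, 16, 5, 6, 11]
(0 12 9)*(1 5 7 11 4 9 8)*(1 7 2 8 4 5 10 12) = (0 1 10 12 4 9)(2 8 7 11 5) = [1, 10, 8, 3, 9, 2, 6, 11, 7, 0, 12, 5, 4]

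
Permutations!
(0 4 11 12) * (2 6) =(0 4 11 12)(2 6) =[4, 1, 6, 3, 11, 5, 2, 7, 8, 9, 10, 12, 0]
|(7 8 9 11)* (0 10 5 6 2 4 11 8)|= 8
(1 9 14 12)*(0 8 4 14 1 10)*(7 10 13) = (0 8 4 14 12 13 7 10)(1 9) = [8, 9, 2, 3, 14, 5, 6, 10, 4, 1, 0, 11, 13, 7, 12]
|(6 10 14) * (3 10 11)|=5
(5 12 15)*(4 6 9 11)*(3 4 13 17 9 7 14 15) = (3 4 6 7 14 15 5 12)(9 11 13 17) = [0, 1, 2, 4, 6, 12, 7, 14, 8, 11, 10, 13, 3, 17, 15, 5, 16, 9]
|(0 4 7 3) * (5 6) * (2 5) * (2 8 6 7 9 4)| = 10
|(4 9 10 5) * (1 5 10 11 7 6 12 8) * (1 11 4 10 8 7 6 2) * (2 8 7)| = 18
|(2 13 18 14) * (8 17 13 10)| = 7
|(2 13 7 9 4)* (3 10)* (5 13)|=|(2 5 13 7 9 4)(3 10)|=6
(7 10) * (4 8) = (4 8)(7 10) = [0, 1, 2, 3, 8, 5, 6, 10, 4, 9, 7]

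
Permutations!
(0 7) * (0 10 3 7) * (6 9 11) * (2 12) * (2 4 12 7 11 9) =[0, 1, 7, 11, 12, 5, 2, 10, 8, 9, 3, 6, 4] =(2 7 10 3 11 6)(4 12)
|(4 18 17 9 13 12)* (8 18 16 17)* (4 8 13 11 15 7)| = |(4 16 17 9 11 15 7)(8 18 13 12)| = 28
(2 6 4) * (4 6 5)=(6)(2 5 4)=[0, 1, 5, 3, 2, 4, 6]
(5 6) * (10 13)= (5 6)(10 13)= [0, 1, 2, 3, 4, 6, 5, 7, 8, 9, 13, 11, 12, 10]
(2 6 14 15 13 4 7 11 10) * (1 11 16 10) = (1 11)(2 6 14 15 13 4 7 16 10) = [0, 11, 6, 3, 7, 5, 14, 16, 8, 9, 2, 1, 12, 4, 15, 13, 10]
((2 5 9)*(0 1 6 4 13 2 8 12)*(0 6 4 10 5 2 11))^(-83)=(0 4 11 1 13)(5 9 8 12 6 10)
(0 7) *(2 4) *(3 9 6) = [7, 1, 4, 9, 2, 5, 3, 0, 8, 6] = (0 7)(2 4)(3 9 6)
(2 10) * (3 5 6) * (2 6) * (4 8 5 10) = [0, 1, 4, 10, 8, 2, 3, 7, 5, 9, 6] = (2 4 8 5)(3 10 6)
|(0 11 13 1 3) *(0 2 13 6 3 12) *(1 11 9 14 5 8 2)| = |(0 9 14 5 8 2 13 11 6 3 1 12)| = 12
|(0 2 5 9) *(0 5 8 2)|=2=|(2 8)(5 9)|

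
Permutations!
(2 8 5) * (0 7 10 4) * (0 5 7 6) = (0 6)(2 8 7 10 4 5) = [6, 1, 8, 3, 5, 2, 0, 10, 7, 9, 4]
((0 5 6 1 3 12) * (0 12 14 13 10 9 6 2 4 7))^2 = ((0 5 2 4 7)(1 3 14 13 10 9 6))^2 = (0 2 7 5 4)(1 14 10 6 3 13 9)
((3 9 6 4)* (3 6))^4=((3 9)(4 6))^4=(9)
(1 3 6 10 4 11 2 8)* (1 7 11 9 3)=(2 8 7 11)(3 6 10 4 9)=[0, 1, 8, 6, 9, 5, 10, 11, 7, 3, 4, 2]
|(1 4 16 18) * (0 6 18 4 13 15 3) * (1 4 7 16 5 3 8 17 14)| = 6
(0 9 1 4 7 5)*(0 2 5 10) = [9, 4, 5, 3, 7, 2, 6, 10, 8, 1, 0] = (0 9 1 4 7 10)(2 5)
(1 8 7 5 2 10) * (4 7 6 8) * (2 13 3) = [0, 4, 10, 2, 7, 13, 8, 5, 6, 9, 1, 11, 12, 3] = (1 4 7 5 13 3 2 10)(6 8)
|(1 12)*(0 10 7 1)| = 5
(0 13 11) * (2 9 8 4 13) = [2, 1, 9, 3, 13, 5, 6, 7, 4, 8, 10, 0, 12, 11] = (0 2 9 8 4 13 11)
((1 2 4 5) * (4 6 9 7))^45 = (1 9 5 6 4 2 7)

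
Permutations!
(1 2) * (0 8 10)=[8, 2, 1, 3, 4, 5, 6, 7, 10, 9, 0]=(0 8 10)(1 2)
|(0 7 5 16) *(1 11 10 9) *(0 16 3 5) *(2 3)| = 12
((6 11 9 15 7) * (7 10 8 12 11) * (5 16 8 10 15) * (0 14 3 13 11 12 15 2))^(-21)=(0 14 3 13 11 9 5 16 8 15 2)(6 7)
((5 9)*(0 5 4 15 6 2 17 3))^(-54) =((0 5 9 4 15 6 2 17 3))^(-54) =(17)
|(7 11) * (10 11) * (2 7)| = |(2 7 10 11)| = 4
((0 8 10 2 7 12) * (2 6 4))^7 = (0 12 7 2 4 6 10 8)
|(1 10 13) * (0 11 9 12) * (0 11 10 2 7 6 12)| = |(0 10 13 1 2 7 6 12 11 9)| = 10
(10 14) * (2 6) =[0, 1, 6, 3, 4, 5, 2, 7, 8, 9, 14, 11, 12, 13, 10] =(2 6)(10 14)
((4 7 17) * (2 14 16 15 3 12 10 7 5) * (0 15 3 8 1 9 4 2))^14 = (2 7 12 16)(3 14 17 10) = ((0 15 8 1 9 4 5)(2 14 16 3 12 10 7 17))^14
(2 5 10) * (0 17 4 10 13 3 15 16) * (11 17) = (0 11 17 4 10 2 5 13 3 15 16) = [11, 1, 5, 15, 10, 13, 6, 7, 8, 9, 2, 17, 12, 3, 14, 16, 0, 4]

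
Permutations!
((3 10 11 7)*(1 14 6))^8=(1 6 14)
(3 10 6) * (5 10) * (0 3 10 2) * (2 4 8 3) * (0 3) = [2, 1, 3, 5, 8, 4, 10, 7, 0, 9, 6] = (0 2 3 5 4 8)(6 10)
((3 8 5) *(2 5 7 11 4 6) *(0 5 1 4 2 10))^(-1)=(0 10 6 4 1 2 11 7 8 3 5)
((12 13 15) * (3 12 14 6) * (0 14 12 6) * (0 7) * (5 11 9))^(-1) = (0 7 14)(3 6)(5 9 11)(12 15 13)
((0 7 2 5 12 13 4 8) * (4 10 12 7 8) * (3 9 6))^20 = (2 7 5)(3 6 9)(10 13 12)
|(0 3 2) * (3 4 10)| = |(0 4 10 3 2)| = 5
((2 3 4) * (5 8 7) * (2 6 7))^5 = ((2 3 4 6 7 5 8))^5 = (2 5 6 3 8 7 4)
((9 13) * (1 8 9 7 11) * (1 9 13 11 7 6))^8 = ((1 8 13 6)(9 11))^8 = (13)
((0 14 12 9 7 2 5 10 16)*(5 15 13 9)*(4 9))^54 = ((0 14 12 5 10 16)(2 15 13 4 9 7))^54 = (16)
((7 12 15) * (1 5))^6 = (15)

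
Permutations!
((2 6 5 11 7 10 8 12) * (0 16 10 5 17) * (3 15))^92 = (0 12)(2 16)(5 7 11)(6 10)(8 17)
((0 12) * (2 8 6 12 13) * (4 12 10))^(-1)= (0 12 4 10 6 8 2 13)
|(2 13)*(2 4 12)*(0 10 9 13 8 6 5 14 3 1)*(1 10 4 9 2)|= 28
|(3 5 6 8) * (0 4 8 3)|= 3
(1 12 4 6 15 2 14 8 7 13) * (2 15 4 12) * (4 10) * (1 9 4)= (15)(1 2 14 8 7 13 9 4 6 10)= [0, 2, 14, 3, 6, 5, 10, 13, 7, 4, 1, 11, 12, 9, 8, 15]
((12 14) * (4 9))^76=(14)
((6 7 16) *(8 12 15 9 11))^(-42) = (16)(8 9 12 11 15)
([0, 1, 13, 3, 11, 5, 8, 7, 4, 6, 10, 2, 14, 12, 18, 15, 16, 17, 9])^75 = (2 9)(4 14)(6 13)(8 12)(11 18)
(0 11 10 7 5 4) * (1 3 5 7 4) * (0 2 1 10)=(0 11)(1 3 5 10 4 2)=[11, 3, 1, 5, 2, 10, 6, 7, 8, 9, 4, 0]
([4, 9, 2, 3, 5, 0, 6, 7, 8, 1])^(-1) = [5, 9, 2, 3, 0, 4, 6, 7, 8, 1]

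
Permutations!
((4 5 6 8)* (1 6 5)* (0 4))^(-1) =((0 4 1 6 8))^(-1) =(0 8 6 1 4)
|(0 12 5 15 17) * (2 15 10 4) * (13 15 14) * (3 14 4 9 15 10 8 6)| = 12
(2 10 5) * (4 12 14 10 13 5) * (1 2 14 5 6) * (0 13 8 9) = (0 13 6 1 2 8 9)(4 12 5 14 10) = [13, 2, 8, 3, 12, 14, 1, 7, 9, 0, 4, 11, 5, 6, 10]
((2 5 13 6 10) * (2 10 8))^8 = ((2 5 13 6 8))^8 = (2 6 5 8 13)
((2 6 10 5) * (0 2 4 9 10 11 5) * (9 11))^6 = (11)(0 2 6 9 10)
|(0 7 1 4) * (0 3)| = 5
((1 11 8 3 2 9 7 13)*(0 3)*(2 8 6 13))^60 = (13)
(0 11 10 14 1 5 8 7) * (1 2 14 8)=(0 11 10 8 7)(1 5)(2 14)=[11, 5, 14, 3, 4, 1, 6, 0, 7, 9, 8, 10, 12, 13, 2]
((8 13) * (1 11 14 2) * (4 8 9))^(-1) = (1 2 14 11)(4 9 13 8)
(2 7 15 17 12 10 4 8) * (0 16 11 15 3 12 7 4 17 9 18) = (0 16 11 15 9 18)(2 4 8)(3 12 10 17 7) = [16, 1, 4, 12, 8, 5, 6, 3, 2, 18, 17, 15, 10, 13, 14, 9, 11, 7, 0]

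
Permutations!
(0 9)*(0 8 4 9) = [0, 1, 2, 3, 9, 5, 6, 7, 4, 8] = (4 9 8)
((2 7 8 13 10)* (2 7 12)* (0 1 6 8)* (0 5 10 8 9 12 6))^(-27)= (0 1)(2 6 9 12)(8 13)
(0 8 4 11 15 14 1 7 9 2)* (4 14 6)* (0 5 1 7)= (0 8 14 7 9 2 5 1)(4 11 15 6)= [8, 0, 5, 3, 11, 1, 4, 9, 14, 2, 10, 15, 12, 13, 7, 6]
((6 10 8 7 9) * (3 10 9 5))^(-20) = (10)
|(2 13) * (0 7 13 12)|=5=|(0 7 13 2 12)|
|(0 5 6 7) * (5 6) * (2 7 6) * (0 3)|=4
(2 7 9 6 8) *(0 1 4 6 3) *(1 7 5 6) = [7, 4, 5, 0, 1, 6, 8, 9, 2, 3] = (0 7 9 3)(1 4)(2 5 6 8)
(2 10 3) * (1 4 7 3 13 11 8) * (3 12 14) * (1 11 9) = [0, 4, 10, 2, 7, 5, 6, 12, 11, 1, 13, 8, 14, 9, 3] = (1 4 7 12 14 3 2 10 13 9)(8 11)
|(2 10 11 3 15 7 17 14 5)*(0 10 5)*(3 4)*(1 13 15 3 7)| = |(0 10 11 4 7 17 14)(1 13 15)(2 5)| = 42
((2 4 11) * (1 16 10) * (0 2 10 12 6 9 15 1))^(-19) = ((0 2 4 11 10)(1 16 12 6 9 15))^(-19) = (0 2 4 11 10)(1 15 9 6 12 16)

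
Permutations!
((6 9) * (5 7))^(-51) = ((5 7)(6 9))^(-51) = (5 7)(6 9)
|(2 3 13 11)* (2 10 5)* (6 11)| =7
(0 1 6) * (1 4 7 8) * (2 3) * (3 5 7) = (0 4 3 2 5 7 8 1 6) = [4, 6, 5, 2, 3, 7, 0, 8, 1]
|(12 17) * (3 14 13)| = |(3 14 13)(12 17)| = 6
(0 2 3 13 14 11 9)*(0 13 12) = (0 2 3 12)(9 13 14 11) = [2, 1, 3, 12, 4, 5, 6, 7, 8, 13, 10, 9, 0, 14, 11]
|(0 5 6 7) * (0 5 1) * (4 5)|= 4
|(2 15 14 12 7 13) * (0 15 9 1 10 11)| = 11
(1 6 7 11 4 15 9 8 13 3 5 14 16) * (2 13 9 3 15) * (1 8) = (1 6 7 11 4 2 13 15 3 5 14 16 8 9) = [0, 6, 13, 5, 2, 14, 7, 11, 9, 1, 10, 4, 12, 15, 16, 3, 8]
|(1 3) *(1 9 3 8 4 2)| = 4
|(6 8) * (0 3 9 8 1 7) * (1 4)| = |(0 3 9 8 6 4 1 7)| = 8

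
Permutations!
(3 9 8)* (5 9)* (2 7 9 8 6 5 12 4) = [0, 1, 7, 12, 2, 8, 5, 9, 3, 6, 10, 11, 4] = (2 7 9 6 5 8 3 12 4)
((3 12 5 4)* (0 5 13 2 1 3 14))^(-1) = ((0 5 4 14)(1 3 12 13 2))^(-1) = (0 14 4 5)(1 2 13 12 3)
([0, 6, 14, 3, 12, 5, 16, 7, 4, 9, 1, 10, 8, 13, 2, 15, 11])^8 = [0, 11, 2, 3, 8, 5, 10, 7, 12, 9, 16, 6, 4, 13, 14, 15, 1]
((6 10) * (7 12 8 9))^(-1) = (6 10)(7 9 8 12)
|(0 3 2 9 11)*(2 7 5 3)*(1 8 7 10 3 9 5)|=30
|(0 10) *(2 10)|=3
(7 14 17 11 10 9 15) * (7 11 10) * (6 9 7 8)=(6 9 15 11 8)(7 14 17 10)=[0, 1, 2, 3, 4, 5, 9, 14, 6, 15, 7, 8, 12, 13, 17, 11, 16, 10]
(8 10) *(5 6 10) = (5 6 10 8) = [0, 1, 2, 3, 4, 6, 10, 7, 5, 9, 8]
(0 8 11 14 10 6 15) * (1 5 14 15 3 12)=(0 8 11 15)(1 5 14 10 6 3 12)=[8, 5, 2, 12, 4, 14, 3, 7, 11, 9, 6, 15, 1, 13, 10, 0]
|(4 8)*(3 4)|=|(3 4 8)|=3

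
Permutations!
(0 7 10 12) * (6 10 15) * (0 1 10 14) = (0 7 15 6 14)(1 10 12) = [7, 10, 2, 3, 4, 5, 14, 15, 8, 9, 12, 11, 1, 13, 0, 6]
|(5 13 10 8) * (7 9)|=|(5 13 10 8)(7 9)|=4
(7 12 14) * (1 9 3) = [0, 9, 2, 1, 4, 5, 6, 12, 8, 3, 10, 11, 14, 13, 7] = (1 9 3)(7 12 14)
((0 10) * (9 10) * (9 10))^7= ((0 10))^7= (0 10)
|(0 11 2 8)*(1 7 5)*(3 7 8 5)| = |(0 11 2 5 1 8)(3 7)| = 6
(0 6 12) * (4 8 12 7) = (0 6 7 4 8 12) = [6, 1, 2, 3, 8, 5, 7, 4, 12, 9, 10, 11, 0]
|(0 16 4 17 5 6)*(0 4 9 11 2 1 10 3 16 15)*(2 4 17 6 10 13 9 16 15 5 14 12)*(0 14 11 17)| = 15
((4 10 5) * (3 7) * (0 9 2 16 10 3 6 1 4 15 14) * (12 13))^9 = (0 9 2 16 10 5 15 14)(1 6 7 3 4)(12 13)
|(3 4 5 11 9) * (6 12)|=|(3 4 5 11 9)(6 12)|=10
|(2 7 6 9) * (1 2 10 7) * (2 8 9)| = 7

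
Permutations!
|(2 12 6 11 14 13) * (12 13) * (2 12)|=|(2 13 12 6 11 14)|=6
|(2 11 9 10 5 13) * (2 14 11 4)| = 6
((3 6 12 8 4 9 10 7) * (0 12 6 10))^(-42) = (0 4 12 9 8)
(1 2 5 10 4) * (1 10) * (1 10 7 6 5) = (1 2)(4 7 6 5 10) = [0, 2, 1, 3, 7, 10, 5, 6, 8, 9, 4]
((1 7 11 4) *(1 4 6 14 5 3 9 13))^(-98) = (1 7 11 6 14 5 3 9 13)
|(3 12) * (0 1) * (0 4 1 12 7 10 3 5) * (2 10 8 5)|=|(0 12 2 10 3 7 8 5)(1 4)|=8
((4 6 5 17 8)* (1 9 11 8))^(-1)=(1 17 5 6 4 8 11 9)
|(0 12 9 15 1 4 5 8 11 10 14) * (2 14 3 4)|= 42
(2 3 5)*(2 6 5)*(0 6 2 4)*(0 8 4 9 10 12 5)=(0 6)(2 3 9 10 12 5)(4 8)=[6, 1, 3, 9, 8, 2, 0, 7, 4, 10, 12, 11, 5]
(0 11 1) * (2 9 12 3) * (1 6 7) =(0 11 6 7 1)(2 9 12 3) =[11, 0, 9, 2, 4, 5, 7, 1, 8, 12, 10, 6, 3]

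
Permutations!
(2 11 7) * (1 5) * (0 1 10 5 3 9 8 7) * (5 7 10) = (0 1 3 9 8 10 7 2 11) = [1, 3, 11, 9, 4, 5, 6, 2, 10, 8, 7, 0]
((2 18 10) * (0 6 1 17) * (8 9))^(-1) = ((0 6 1 17)(2 18 10)(8 9))^(-1) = (0 17 1 6)(2 10 18)(8 9)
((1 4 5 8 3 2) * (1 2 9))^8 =(1 5 3)(4 8 9)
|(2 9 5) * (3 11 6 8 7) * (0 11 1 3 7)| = |(0 11 6 8)(1 3)(2 9 5)| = 12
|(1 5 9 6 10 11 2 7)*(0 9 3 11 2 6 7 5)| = |(0 9 7 1)(2 5 3 11 6 10)| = 12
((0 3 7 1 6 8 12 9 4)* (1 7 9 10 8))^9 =(12)(0 3 9 4)(1 6)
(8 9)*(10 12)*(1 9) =(1 9 8)(10 12) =[0, 9, 2, 3, 4, 5, 6, 7, 1, 8, 12, 11, 10]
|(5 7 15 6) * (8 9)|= 4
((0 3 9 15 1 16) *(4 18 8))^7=((0 3 9 15 1 16)(4 18 8))^7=(0 3 9 15 1 16)(4 18 8)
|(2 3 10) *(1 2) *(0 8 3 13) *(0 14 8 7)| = 14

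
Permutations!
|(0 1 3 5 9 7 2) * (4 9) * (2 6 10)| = |(0 1 3 5 4 9 7 6 10 2)| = 10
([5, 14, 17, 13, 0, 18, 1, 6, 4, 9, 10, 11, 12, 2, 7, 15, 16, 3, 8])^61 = [5, 14, 17, 13, 0, 18, 1, 6, 4, 9, 10, 11, 12, 2, 7, 15, 16, 3, 8]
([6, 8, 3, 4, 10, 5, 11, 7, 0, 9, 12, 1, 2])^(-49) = [6, 8, 3, 4, 10, 5, 11, 7, 0, 9, 12, 1, 2]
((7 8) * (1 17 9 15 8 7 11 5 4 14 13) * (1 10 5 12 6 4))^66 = (1 17 9 15 8 11 12 6 4 14 13 10 5)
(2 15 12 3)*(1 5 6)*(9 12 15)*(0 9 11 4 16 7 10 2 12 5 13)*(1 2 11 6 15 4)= (0 9 5 15 4 16 7 10 11 1 13)(2 6)(3 12)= [9, 13, 6, 12, 16, 15, 2, 10, 8, 5, 11, 1, 3, 0, 14, 4, 7]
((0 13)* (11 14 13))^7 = (0 13 14 11)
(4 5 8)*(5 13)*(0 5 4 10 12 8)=(0 5)(4 13)(8 10 12)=[5, 1, 2, 3, 13, 0, 6, 7, 10, 9, 12, 11, 8, 4]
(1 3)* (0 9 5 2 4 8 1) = (0 9 5 2 4 8 1 3) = [9, 3, 4, 0, 8, 2, 6, 7, 1, 5]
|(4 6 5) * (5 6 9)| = |(4 9 5)| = 3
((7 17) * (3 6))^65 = (3 6)(7 17)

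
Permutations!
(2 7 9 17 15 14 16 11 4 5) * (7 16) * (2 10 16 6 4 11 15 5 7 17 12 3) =(2 6 4 7 9 12 3)(5 10 16 15 14 17) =[0, 1, 6, 2, 7, 10, 4, 9, 8, 12, 16, 11, 3, 13, 17, 14, 15, 5]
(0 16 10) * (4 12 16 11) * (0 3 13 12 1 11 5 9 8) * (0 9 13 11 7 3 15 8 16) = (0 5 13 12)(1 7 3 11 4)(8 9 16 10 15) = [5, 7, 2, 11, 1, 13, 6, 3, 9, 16, 15, 4, 0, 12, 14, 8, 10]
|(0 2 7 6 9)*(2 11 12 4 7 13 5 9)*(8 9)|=|(0 11 12 4 7 6 2 13 5 8 9)|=11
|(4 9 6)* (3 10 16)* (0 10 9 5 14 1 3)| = 21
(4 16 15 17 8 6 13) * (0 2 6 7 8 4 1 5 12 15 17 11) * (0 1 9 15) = [2, 5, 6, 3, 16, 12, 13, 8, 7, 15, 10, 1, 0, 9, 14, 11, 17, 4] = (0 2 6 13 9 15 11 1 5 12)(4 16 17)(7 8)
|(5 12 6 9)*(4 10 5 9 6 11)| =5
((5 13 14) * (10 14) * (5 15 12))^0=((5 13 10 14 15 12))^0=(15)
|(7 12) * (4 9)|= |(4 9)(7 12)|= 2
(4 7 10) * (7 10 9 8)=[0, 1, 2, 3, 10, 5, 6, 9, 7, 8, 4]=(4 10)(7 9 8)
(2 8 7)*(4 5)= (2 8 7)(4 5)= [0, 1, 8, 3, 5, 4, 6, 2, 7]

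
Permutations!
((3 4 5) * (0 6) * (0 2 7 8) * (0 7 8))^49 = (0 7 8 2 6)(3 4 5)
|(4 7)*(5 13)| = |(4 7)(5 13)| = 2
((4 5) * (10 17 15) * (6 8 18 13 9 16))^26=(6 18 9)(8 13 16)(10 15 17)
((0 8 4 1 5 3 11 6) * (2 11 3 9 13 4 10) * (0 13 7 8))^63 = ((1 5 9 7 8 10 2 11 6 13 4))^63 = (1 6 10 9 4 11 8 5 13 2 7)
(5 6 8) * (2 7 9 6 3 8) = [0, 1, 7, 8, 4, 3, 2, 9, 5, 6] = (2 7 9 6)(3 8 5)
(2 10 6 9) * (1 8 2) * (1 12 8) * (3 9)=[0, 1, 10, 9, 4, 5, 3, 7, 2, 12, 6, 11, 8]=(2 10 6 3 9 12 8)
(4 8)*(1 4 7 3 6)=[0, 4, 2, 6, 8, 5, 1, 3, 7]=(1 4 8 7 3 6)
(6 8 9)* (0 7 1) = (0 7 1)(6 8 9) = [7, 0, 2, 3, 4, 5, 8, 1, 9, 6]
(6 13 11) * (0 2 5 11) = (0 2 5 11 6 13) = [2, 1, 5, 3, 4, 11, 13, 7, 8, 9, 10, 6, 12, 0]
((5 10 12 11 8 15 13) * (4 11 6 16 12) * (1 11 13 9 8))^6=(16)(4 5)(10 13)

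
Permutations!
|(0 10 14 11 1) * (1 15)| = |(0 10 14 11 15 1)| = 6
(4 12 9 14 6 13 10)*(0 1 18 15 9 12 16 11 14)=(0 1 18 15 9)(4 16 11 14 6 13 10)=[1, 18, 2, 3, 16, 5, 13, 7, 8, 0, 4, 14, 12, 10, 6, 9, 11, 17, 15]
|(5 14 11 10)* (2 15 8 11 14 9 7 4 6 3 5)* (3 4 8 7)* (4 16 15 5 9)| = |(2 5 4 6 16 15 7 8 11 10)(3 9)| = 10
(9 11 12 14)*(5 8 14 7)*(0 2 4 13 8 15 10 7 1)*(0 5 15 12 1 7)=[2, 5, 4, 3, 13, 12, 6, 15, 14, 11, 0, 1, 7, 8, 9, 10]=(0 2 4 13 8 14 9 11 1 5 12 7 15 10)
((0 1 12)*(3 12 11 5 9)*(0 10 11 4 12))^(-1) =((0 1 4 12 10 11 5 9 3))^(-1) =(0 3 9 5 11 10 12 4 1)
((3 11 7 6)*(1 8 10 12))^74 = (1 10)(3 7)(6 11)(8 12)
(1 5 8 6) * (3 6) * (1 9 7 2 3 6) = (1 5 8 6 9 7 2 3) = [0, 5, 3, 1, 4, 8, 9, 2, 6, 7]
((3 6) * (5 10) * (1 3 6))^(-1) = ((1 3)(5 10))^(-1) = (1 3)(5 10)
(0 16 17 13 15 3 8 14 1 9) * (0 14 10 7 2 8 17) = (0 16)(1 9 14)(2 8 10 7)(3 17 13 15) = [16, 9, 8, 17, 4, 5, 6, 2, 10, 14, 7, 11, 12, 15, 1, 3, 0, 13]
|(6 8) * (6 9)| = 3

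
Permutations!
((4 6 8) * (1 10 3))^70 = ((1 10 3)(4 6 8))^70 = (1 10 3)(4 6 8)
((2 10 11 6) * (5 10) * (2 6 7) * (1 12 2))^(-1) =((1 12 2 5 10 11 7))^(-1) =(1 7 11 10 5 2 12)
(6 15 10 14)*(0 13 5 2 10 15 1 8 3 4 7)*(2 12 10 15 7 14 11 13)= (0 2 15 7)(1 8 3 4 14 6)(5 12 10 11 13)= [2, 8, 15, 4, 14, 12, 1, 0, 3, 9, 11, 13, 10, 5, 6, 7]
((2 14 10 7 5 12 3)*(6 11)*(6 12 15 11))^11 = ((2 14 10 7 5 15 11 12 3))^11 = (2 10 5 11 3 14 7 15 12)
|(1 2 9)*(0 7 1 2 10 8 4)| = |(0 7 1 10 8 4)(2 9)| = 6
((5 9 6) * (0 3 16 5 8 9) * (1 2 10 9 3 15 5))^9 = (1 2 10 9 6 8 3 16)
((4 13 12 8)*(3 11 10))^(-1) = (3 10 11)(4 8 12 13)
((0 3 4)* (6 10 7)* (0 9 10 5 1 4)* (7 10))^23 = (10)(0 3)(1 5 6 7 9 4)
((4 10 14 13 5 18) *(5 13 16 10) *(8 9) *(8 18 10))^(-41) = ((4 5 10 14 16 8 9 18))^(-41) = (4 18 9 8 16 14 10 5)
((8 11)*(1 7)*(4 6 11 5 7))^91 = ((1 4 6 11 8 5 7))^91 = (11)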